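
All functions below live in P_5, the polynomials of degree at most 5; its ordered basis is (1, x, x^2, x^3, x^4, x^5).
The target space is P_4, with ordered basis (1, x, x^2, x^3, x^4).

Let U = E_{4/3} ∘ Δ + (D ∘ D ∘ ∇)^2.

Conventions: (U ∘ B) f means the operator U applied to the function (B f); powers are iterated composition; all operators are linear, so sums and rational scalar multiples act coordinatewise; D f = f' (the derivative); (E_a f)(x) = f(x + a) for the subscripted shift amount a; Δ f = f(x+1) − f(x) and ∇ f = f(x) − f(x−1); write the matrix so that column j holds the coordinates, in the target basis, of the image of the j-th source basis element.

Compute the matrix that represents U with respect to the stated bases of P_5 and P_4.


the matrix is [[0, 1, 11/3, 31/3, 715/27, 5261/81]; [0, 0, 2, 11, 124/3, 3575/27]; [0, 0, 0, 3, 22, 310/3]; [0, 0, 0, 0, 4, 110/3]; [0, 0, 0, 0, 0, 5]] (rows listed top to bottom)

image of 1: 0
image of x: 1
image of x^2: 2x + 11/3
image of x^3: 3x^2 + 11x + 31/3
image of x^4: 4x^3 + 22x^2 + (124/3)x + 715/27
image of x^5: 5x^4 + (110/3)x^3 + (310/3)x^2 + (3575/27)x + 5261/81
each image's coordinates form column j of the matrix


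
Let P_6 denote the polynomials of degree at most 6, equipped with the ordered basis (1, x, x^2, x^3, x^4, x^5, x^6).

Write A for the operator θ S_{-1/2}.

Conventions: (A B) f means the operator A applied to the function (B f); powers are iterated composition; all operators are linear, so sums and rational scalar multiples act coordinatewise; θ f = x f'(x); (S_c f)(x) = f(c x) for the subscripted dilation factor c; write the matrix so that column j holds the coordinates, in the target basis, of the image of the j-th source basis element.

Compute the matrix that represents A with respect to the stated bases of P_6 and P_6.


image of 1: 0
image of x: -(1/2)x
image of x^2: (1/2)x^2
image of x^3: -(3/8)x^3
image of x^4: (1/4)x^4
image of x^5: -(5/32)x^5
image of x^6: (3/32)x^6
each image's coordinates form column j of the matrix

the matrix is [[0, 0, 0, 0, 0, 0, 0]; [0, -1/2, 0, 0, 0, 0, 0]; [0, 0, 1/2, 0, 0, 0, 0]; [0, 0, 0, -3/8, 0, 0, 0]; [0, 0, 0, 0, 1/4, 0, 0]; [0, 0, 0, 0, 0, -5/32, 0]; [0, 0, 0, 0, 0, 0, 3/32]] (rows listed top to bottom)


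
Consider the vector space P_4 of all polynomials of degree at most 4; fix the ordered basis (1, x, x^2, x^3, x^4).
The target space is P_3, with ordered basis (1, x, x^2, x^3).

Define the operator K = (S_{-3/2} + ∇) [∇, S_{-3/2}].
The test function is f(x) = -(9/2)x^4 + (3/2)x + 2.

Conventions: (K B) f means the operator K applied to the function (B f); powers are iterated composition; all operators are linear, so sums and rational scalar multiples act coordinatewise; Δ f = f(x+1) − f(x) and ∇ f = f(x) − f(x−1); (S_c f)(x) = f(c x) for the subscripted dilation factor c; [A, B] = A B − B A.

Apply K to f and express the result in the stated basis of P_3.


S_{-3/2} f = -(729/32)x^4 - (9/4)x + 2
∇ S_{-3/2} f = -(729/8)x^3 + (2187/16)x^2 - (729/8)x + 657/32
∇ f = -18x^3 + 27x^2 - 18x + 6
S_{-3/2} ∇ f = (243/4)x^3 + (243/4)x^2 + 27x + 6
[∇, S_{-3/2}] f = -(1215/8)x^3 + (1215/16)x^2 - (945/8)x + 465/32
S_{-3/2} [∇, S_{-3/2}] f = (32805/64)x^3 + (10935/64)x^2 + (2835/16)x + 465/32
∇ [∇, S_{-3/2}] f = -(3645/8)x^2 + (1215/2)x - 5535/16
(S_{-3/2} + ∇) [∇, S_{-3/2}] f = (32805/64)x^3 - (18225/64)x^2 + (12555/16)x - 10605/32

g(x) = (32805/64)x^3 - (18225/64)x^2 + (12555/16)x - 10605/32


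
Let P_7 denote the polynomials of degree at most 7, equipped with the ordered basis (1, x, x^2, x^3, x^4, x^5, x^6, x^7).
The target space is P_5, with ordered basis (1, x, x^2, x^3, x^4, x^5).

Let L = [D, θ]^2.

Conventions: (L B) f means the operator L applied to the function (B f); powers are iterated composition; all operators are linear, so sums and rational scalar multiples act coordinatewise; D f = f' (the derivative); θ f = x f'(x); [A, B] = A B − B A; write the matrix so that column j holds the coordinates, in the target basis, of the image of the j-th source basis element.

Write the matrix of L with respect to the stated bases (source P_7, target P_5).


the matrix is [[0, 0, 2, 0, 0, 0, 0, 0]; [0, 0, 0, 6, 0, 0, 0, 0]; [0, 0, 0, 0, 12, 0, 0, 0]; [0, 0, 0, 0, 0, 20, 0, 0]; [0, 0, 0, 0, 0, 0, 30, 0]; [0, 0, 0, 0, 0, 0, 0, 42]] (rows listed top to bottom)

image of 1: 0
image of x: 0
image of x^2: 2
image of x^3: 6x
image of x^4: 12x^2
image of x^5: 20x^3
image of x^6: 30x^4
image of x^7: 42x^5
each image's coordinates form column j of the matrix


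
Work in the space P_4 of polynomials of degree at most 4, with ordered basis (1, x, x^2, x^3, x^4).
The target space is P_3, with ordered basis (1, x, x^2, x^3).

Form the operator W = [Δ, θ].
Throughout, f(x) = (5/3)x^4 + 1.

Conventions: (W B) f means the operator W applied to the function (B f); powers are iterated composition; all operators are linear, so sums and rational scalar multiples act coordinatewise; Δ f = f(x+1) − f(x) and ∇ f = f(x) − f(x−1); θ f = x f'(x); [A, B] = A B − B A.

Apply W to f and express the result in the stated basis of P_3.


θ f = (20/3)x^4
Δ θ f = (80/3)x^3 + 40x^2 + (80/3)x + 20/3
Δ f = (20/3)x^3 + 10x^2 + (20/3)x + 5/3
θ Δ f = 20x^3 + 20x^2 + (20/3)x
[Δ, θ] f = (20/3)x^3 + 20x^2 + 20x + 20/3

the image equals g(x) = (20/3)x^3 + 20x^2 + 20x + 20/3


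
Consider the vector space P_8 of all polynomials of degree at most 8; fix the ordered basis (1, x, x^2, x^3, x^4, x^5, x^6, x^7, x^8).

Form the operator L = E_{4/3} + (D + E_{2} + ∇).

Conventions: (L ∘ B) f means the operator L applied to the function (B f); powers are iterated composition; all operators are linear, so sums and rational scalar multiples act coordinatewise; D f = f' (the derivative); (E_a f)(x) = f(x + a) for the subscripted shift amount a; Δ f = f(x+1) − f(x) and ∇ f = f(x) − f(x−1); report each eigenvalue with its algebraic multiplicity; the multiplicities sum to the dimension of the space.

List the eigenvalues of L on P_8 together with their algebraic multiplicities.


image of 1: 2
image of x: 2x + 16/3
image of x^2: 2x^2 + (32/3)x + 43/9
image of x^3: 2x^3 + 16x^2 + (43/3)x + 307/27
image of x^4: 2x^4 + (64/3)x^3 + (86/3)x^2 + (1228/27)x + 1471/81
image of x^5: 2x^5 + (80/3)x^4 + (430/9)x^3 + (3070/27)x^2 + (7355/81)x + 9043/243
image of x^6: 2x^6 + 32x^5 + (215/3)x^4 + (6140/27)x^3 + (7355/27)x^2 + (18086/81)x + 50023/729
image of x^7: 2x^7 + (112/3)x^6 + (301/3)x^5 + (10745/27)x^4 + (51485/81)x^3 + (63301/81)x^2 + (350161/729)x + 298507/2187
image of x^8: 2x^8 + (128/3)x^7 + (1204/9)x^6 + (17192/27)x^5 + (102970/81)x^4 + (506408/243)x^3 + (1400644/729)x^2 + (2388056/2187)x + 1738591/6561
the matrix is upper triangular; its diagonal is (2, 2, 2, 2, 2, 2, 2, 2, 2)
for a triangular matrix the eigenvalues are the diagonal entries, with algebraic multiplicity their repetition count

λ = 2 (multiplicity 9)


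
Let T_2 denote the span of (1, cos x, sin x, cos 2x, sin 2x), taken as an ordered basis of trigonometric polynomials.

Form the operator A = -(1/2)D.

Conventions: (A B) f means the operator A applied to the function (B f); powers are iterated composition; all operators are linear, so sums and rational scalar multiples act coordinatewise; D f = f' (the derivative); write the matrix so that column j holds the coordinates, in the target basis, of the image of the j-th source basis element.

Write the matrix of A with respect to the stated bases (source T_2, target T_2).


image of 1: 0
image of cos x: (1/2)sin x
image of sin x: -(1/2)cos x
image of cos 2x: sin 2x
image of sin 2x: -cos 2x
each image's coordinates form column j of the matrix

the matrix is [[0, 0, 0, 0, 0]; [0, 0, -1/2, 0, 0]; [0, 1/2, 0, 0, 0]; [0, 0, 0, 0, -1]; [0, 0, 0, 1, 0]] (rows listed top to bottom)


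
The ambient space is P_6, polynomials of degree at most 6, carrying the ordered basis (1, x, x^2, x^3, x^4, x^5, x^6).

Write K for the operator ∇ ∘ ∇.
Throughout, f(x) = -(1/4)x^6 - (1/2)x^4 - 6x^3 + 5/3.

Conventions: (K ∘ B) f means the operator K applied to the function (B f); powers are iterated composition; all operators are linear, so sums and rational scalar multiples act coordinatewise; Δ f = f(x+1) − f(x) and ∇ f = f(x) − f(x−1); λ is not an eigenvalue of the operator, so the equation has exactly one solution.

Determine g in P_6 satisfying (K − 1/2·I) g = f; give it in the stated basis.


write g with unknown coordinates in the stated basis and equate coefficients in (K − 1/2·I) g = f
solving from the highest basis element down gives g = (1/2)x^6 + 31x^4 - 108x^3 + 954x^2 - 2964x + 18116/3
check: K g = 15x^4 - 60x^3 + 477x^2 - 1482x + 3021
so K g − 1/2·g = -(1/4)x^6 - (1/2)x^4 - 6x^3 + 5/3 = f ✓

the result is g(x) = (1/2)x^6 + 31x^4 - 108x^3 + 954x^2 - 2964x + 18116/3


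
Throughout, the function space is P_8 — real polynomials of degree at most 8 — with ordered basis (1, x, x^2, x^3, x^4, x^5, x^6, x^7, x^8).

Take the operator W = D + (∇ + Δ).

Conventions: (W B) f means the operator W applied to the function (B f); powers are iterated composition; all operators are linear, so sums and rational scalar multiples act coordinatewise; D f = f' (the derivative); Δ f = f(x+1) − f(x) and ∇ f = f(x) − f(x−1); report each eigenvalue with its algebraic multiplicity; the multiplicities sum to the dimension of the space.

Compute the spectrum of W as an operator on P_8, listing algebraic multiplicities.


λ = 0 (multiplicity 9)

image of 1: 0
image of x: 3
image of x^2: 6x
image of x^3: 9x^2 + 2
image of x^4: 12x^3 + 8x
image of x^5: 15x^4 + 20x^2 + 2
image of x^6: 18x^5 + 40x^3 + 12x
image of x^7: 21x^6 + 70x^4 + 42x^2 + 2
image of x^8: 24x^7 + 112x^5 + 112x^3 + 16x
the matrix is upper triangular; its diagonal is (0, 0, 0, 0, 0, 0, 0, 0, 0)
for a triangular matrix the eigenvalues are the diagonal entries, with algebraic multiplicity their repetition count


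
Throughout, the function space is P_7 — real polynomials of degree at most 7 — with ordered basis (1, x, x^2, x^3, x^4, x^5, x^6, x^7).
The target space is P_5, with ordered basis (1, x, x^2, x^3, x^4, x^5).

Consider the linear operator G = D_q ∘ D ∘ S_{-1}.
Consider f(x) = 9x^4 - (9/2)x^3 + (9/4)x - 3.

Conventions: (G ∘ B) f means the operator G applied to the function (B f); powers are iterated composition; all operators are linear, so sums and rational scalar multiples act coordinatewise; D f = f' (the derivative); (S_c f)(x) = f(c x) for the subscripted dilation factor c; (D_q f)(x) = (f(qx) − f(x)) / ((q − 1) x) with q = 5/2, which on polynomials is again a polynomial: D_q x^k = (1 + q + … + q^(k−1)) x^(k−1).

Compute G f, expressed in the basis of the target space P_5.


S_{-1} f = 9x^4 + (9/2)x^3 - (9/4)x - 3
D S_{-1} f = 36x^3 + (27/2)x^2 - 9/4
D_q D S_{-1} f = 351x^2 + (189/4)x

the result is g(x) = 351x^2 + (189/4)x


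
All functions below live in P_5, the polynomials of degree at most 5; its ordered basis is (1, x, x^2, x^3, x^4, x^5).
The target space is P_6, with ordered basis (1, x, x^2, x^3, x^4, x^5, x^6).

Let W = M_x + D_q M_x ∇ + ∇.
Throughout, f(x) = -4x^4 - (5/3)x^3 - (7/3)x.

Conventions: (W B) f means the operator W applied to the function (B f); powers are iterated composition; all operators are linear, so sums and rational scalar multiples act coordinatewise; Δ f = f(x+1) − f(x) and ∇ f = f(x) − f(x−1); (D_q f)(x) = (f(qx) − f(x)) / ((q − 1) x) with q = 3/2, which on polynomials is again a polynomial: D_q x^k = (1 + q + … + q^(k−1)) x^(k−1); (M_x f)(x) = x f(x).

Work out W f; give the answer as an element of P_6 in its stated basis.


M_x f = -4x^5 - (5/3)x^4 - (7/3)x^2
∇ f = -16x^3 + 19x^2 - 11x
M_x ∇ f = -16x^4 + 19x^3 - 11x^2
D_q M_x ∇ f = -130x^3 + (361/4)x^2 - (55/2)x
∇ f = -16x^3 + 19x^2 - 11x
(M_x + D_q M_x ∇ + ∇) f = -4x^5 - (5/3)x^4 - 146x^3 + (1283/12)x^2 - (77/2)x

g(x) = -4x^5 - (5/3)x^4 - 146x^3 + (1283/12)x^2 - (77/2)x


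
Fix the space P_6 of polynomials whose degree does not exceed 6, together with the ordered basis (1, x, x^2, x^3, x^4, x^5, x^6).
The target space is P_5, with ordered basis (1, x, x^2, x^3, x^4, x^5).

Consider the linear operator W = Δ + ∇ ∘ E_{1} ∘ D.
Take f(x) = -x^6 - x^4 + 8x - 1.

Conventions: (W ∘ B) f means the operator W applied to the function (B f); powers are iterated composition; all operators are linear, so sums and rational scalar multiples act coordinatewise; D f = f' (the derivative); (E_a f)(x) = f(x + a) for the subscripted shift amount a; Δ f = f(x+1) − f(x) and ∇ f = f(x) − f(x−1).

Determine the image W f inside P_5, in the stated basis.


Δ f = -6x^5 - 15x^4 - 24x^3 - 21x^2 - 10x + 6
D f = -6x^5 - 4x^3 + 8
E_{1} D f = -6x^5 - 30x^4 - 64x^3 - 72x^2 - 42x - 2
∇ E_{1} D f = -30x^4 - 60x^3 - 72x^2 - 42x - 10
(Δ + ∇ ∘ E_{1} ∘ D) f = -6x^5 - 45x^4 - 84x^3 - 93x^2 - 52x - 4

the result is g(x) = -6x^5 - 45x^4 - 84x^3 - 93x^2 - 52x - 4


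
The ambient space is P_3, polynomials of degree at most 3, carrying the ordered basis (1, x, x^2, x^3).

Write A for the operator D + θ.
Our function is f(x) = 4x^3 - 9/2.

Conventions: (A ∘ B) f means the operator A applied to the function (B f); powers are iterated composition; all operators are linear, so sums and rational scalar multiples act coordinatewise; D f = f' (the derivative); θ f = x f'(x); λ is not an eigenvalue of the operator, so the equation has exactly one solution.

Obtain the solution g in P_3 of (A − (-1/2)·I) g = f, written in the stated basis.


write g with unknown coordinates in the stated basis and equate coefficients in (A − (-1/2)·I) g = f
solving from the highest basis element down gives g = (8/7)x^3 - (48/35)x^2 + (64/35)x - 443/35
check: A g = (24/7)x^3 + (24/35)x^2 - (32/35)x + 64/35
so A g − (-1/2)·g = 4x^3 - 9/2 = f ✓

the result is g(x) = (8/7)x^3 - (48/35)x^2 + (64/35)x - 443/35


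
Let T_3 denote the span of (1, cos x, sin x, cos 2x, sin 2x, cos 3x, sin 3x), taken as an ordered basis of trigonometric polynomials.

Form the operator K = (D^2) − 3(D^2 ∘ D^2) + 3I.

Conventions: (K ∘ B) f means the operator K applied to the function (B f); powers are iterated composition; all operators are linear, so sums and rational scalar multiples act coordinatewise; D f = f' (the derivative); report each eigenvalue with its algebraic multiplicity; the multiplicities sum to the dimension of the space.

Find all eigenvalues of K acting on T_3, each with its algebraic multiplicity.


image of 1: 3
image of cos x: -cos x
image of sin x: -sin x
image of cos 2x: -49cos 2x
image of sin 2x: -49sin 2x
image of cos 3x: -249cos 3x
image of sin 3x: -249sin 3x
the matrix is diagonal; its diagonal is (3, -1, -1, -49, -49, -249, -249)
for a triangular matrix the eigenvalues are the diagonal entries, with algebraic multiplicity their repetition count

λ = -249 (multiplicity 2), λ = -49 (multiplicity 2), λ = -1 (multiplicity 2), λ = 3 (multiplicity 1)


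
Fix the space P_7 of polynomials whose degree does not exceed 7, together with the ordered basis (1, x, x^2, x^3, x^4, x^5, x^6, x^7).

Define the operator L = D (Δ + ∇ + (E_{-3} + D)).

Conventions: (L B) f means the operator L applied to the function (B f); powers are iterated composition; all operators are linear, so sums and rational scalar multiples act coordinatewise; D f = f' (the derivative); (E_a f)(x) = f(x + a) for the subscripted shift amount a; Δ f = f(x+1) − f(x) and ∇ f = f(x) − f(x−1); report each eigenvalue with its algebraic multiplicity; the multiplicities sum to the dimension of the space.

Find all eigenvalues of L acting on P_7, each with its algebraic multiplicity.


image of 1: 0
image of x: 1
image of x^2: 2x
image of x^3: 3x^2 + 27
image of x^4: 4x^3 + 108x - 100
image of x^5: 5x^4 + 270x^2 - 500x + 405
image of x^6: 6x^5 + 540x^3 - 1500x^2 + 2430x - 1446
image of x^7: 7x^6 + 945x^4 - 3500x^3 + 8505x^2 - 10122x + 5103
the matrix is upper triangular; its diagonal is (0, 0, 0, 0, 0, 0, 0, 0)
for a triangular matrix the eigenvalues are the diagonal entries, with algebraic multiplicity their repetition count

λ = 0 (multiplicity 8)


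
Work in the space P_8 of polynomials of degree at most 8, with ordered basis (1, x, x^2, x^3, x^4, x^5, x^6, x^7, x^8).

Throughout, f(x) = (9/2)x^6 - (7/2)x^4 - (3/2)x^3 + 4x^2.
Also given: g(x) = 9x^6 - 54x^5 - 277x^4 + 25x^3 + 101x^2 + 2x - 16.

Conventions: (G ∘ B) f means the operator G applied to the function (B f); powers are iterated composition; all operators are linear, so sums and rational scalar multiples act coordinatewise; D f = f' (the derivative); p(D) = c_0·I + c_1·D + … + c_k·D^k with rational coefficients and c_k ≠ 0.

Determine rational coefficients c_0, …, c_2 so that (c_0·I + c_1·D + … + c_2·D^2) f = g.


D^0 f = (9/2)x^6 - (7/2)x^4 - (3/2)x^3 + 4x^2
D^1 f = 27x^5 - 14x^3 - (9/2)x^2 + 8x
D^2 f = 135x^4 - 42x^2 - 9x + 8
matching coefficients of g against c_0 f + c_1 Df + … from the top degree down determines the c_i
solution: c_0 = 2, c_1 = -2, c_2 = -2

p(D) = 2·I − 2·D − 2·D^2, i.e. c_0 = 2, c_1 = -2, c_2 = -2


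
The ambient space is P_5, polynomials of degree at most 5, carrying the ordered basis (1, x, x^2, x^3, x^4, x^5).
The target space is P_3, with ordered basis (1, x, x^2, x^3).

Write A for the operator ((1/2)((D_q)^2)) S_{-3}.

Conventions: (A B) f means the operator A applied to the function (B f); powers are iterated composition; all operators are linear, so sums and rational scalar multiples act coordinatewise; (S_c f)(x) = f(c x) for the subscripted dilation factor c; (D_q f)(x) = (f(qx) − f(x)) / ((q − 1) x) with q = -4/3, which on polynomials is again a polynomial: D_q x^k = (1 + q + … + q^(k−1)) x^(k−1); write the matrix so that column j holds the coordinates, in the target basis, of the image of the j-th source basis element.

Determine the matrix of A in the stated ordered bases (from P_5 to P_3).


the matrix is [[0, 0, -3/2, 0, 0, 0]; [0, 0, 0, 13/2, 0, 0]; [0, 0, 0, 0, -325/6, 0]; [0, 0, 0, 0, 0, 4525/18]] (rows listed top to bottom)

image of 1: 0
image of x: 0
image of x^2: -3/2
image of x^3: (13/2)x
image of x^4: -(325/6)x^2
image of x^5: (4525/18)x^3
each image's coordinates form column j of the matrix


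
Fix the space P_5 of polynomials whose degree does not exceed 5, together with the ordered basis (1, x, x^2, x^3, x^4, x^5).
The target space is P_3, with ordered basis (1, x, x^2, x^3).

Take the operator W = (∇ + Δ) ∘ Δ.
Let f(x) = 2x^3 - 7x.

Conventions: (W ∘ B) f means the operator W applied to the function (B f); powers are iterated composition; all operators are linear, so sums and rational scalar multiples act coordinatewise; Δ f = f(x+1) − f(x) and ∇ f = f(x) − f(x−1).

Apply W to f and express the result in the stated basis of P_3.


Δ f = 6x^2 + 6x - 5
∇ Δ f = 12x
Δ Δ f = 12x + 12
(∇ + Δ) Δ f = 24x + 12

the result is g(x) = 24x + 12


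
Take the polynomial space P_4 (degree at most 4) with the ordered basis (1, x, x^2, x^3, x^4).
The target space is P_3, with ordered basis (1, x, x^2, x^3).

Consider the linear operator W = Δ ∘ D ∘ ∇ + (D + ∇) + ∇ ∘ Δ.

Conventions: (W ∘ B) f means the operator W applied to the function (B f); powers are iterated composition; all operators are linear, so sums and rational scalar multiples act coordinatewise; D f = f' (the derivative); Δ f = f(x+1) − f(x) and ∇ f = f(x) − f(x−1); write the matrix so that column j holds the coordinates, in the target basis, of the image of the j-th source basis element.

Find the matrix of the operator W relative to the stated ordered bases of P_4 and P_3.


image of 1: 0
image of x: 2
image of x^2: 4x + 1
image of x^3: 6x^2 + 3x + 7
image of x^4: 8x^3 + 6x^2 + 28x + 1
each image's coordinates form column j of the matrix

the matrix is [[0, 2, 1, 7, 1]; [0, 0, 4, 3, 28]; [0, 0, 0, 6, 6]; [0, 0, 0, 0, 8]] (rows listed top to bottom)


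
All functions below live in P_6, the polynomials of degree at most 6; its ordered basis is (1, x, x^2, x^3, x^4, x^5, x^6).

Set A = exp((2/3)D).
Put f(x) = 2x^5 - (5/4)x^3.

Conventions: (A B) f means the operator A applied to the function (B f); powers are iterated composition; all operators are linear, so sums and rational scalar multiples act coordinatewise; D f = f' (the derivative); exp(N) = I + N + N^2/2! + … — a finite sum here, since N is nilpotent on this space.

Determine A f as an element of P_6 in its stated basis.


g(x) = 2x^5 + (20/3)x^4 + (275/36)x^3 + (185/54)x^2 + (25/81)x - 26/243

order-1 term: (20/3)x^4 - (5/2)x^2
order-2 term: (80/9)x^3 - (5/3)x
order-3 term: (160/27)x^2 - 10/27
order-4 term: (160/81)x
order-5 term: 64/243
the series for exp((2/3)D) f terminates at order 5
exp((2/3)D) f = 2x^5 + (20/3)x^4 + (275/36)x^3 + (185/54)x^2 + (25/81)x - 26/243


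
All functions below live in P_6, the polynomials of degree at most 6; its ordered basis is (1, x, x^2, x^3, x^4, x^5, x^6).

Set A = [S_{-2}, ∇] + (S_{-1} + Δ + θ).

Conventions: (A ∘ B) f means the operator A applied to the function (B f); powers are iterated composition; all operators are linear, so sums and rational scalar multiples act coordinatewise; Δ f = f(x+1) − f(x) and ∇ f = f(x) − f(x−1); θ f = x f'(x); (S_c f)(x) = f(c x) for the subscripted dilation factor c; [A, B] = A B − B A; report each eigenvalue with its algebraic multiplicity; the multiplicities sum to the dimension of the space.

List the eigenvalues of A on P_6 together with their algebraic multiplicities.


λ = 0 (multiplicity 1), λ = 1 (multiplicity 1), λ = 2 (multiplicity 1), λ = 3 (multiplicity 1), λ = 4 (multiplicity 1), λ = 5 (multiplicity 1), λ = 7 (multiplicity 1)

image of 1: 1
image of x: 4
image of x^2: 3x^2 - 10x + 4
image of x^3: 2x^3 + 39x^2 - 15x + 10
image of x^4: 5x^4 - 92x^3 + 78x^2 - 68x + 16
image of x^5: 4x^5 + 245x^4 - 230x^3 + 370x^2 - 145x + 34
image of x^6: 7x^6 - 570x^5 + 735x^4 - 1420x^3 + 915x^2 - 390x + 64
the matrix is upper triangular; its diagonal is (1, 0, 3, 2, 5, 4, 7)
for a triangular matrix the eigenvalues are the diagonal entries, with algebraic multiplicity their repetition count


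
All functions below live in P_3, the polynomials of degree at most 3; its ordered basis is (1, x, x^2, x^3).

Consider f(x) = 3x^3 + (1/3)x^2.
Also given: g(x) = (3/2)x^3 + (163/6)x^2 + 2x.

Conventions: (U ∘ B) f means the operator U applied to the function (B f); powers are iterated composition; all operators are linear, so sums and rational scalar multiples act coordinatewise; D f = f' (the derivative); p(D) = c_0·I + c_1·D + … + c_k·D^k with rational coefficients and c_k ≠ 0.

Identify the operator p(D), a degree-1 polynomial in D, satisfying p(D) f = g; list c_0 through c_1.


c_0 = 1/2, c_1 = 3

D^0 f = 3x^3 + (1/3)x^2
D^1 f = 9x^2 + (2/3)x
matching coefficients of g against c_0 f + c_1 Df + … from the top degree down determines the c_i
solution: c_0 = 1/2, c_1 = 3


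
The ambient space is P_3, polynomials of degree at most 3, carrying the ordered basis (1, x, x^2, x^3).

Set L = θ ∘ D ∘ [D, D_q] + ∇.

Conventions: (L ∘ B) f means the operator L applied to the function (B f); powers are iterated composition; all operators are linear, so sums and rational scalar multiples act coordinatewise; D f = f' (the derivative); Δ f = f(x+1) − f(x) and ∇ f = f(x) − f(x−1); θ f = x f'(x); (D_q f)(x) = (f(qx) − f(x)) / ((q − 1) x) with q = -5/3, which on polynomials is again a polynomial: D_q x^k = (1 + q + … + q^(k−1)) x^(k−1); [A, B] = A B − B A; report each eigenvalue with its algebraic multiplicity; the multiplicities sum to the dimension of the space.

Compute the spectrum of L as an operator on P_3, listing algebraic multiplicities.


image of 1: 0
image of x: 1
image of x^2: 2x - 1
image of x^3: 3x^2 - 3x + 1
the matrix is upper triangular; its diagonal is (0, 0, 0, 0)
for a triangular matrix the eigenvalues are the diagonal entries, with algebraic multiplicity their repetition count

λ = 0 (multiplicity 4)


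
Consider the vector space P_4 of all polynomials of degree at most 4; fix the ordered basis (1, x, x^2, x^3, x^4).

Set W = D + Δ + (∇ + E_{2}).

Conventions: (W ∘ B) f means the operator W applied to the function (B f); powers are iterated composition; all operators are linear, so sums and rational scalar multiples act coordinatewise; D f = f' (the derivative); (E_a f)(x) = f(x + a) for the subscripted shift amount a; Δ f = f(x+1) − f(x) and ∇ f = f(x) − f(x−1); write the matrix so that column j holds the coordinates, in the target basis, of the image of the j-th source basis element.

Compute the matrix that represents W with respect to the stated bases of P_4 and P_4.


the matrix is [[1, 5, 4, 10, 16]; [0, 1, 10, 12, 40]; [0, 0, 1, 15, 24]; [0, 0, 0, 1, 20]; [0, 0, 0, 0, 1]] (rows listed top to bottom)

image of 1: 1
image of x: x + 5
image of x^2: x^2 + 10x + 4
image of x^3: x^3 + 15x^2 + 12x + 10
image of x^4: x^4 + 20x^3 + 24x^2 + 40x + 16
each image's coordinates form column j of the matrix


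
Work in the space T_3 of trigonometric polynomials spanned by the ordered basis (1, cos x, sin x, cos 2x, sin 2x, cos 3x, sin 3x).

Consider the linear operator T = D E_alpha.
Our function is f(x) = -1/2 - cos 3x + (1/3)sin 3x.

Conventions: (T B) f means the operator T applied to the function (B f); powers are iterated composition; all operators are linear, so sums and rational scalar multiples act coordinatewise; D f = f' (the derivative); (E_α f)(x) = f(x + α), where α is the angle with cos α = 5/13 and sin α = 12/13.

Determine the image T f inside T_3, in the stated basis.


E_alpha f = -1/2 + (1759/2197)cos 3x - (4519/6591)sin 3x
D E_alpha f = -(4519/2197)cos 3x - (5277/2197)sin 3x

g(x) = -(4519/2197)cos 3x - (5277/2197)sin 3x


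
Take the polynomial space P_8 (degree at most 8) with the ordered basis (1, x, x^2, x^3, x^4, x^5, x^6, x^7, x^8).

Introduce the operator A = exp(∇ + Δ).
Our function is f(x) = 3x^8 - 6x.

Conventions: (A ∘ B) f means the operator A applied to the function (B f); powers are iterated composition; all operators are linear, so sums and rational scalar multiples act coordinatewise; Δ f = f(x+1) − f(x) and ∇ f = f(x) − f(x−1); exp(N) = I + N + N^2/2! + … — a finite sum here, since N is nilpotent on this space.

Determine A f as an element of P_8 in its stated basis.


order-1 term: 48x^7 + 336x^5 + 336x^3 + 48x - 12
order-2 term: 336x^6 + 3360x^4 + 5376x^2 + 768
order-3 term: 1344x^5 + 13440x^3 + 17472x
order-4 term: 3360x^4 + 26880x^2 + 16128
order-5 term: 5376x^3 + 26880x
order-6 term: 5376x^2 + 10752
order-7 term: 3072x
order-8 term: 768
the series for exp(∇ + Δ) f terminates at order 8
exp(∇ + Δ) f = 3x^8 + 48x^7 + 336x^6 + 1680x^5 + 6720x^4 + 19152x^3 + 37632x^2 + 47466x + 28404

the image equals g(x) = 3x^8 + 48x^7 + 336x^6 + 1680x^5 + 6720x^4 + 19152x^3 + 37632x^2 + 47466x + 28404


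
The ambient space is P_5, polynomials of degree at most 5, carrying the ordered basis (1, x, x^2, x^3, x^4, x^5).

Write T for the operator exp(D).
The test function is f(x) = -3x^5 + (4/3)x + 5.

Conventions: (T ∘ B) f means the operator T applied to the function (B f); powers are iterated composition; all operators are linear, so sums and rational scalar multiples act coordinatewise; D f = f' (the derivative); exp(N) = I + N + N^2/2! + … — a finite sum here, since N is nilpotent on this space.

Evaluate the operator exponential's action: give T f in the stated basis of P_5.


order-1 term: -15x^4 + 4/3
order-2 term: -30x^3
order-3 term: -30x^2
order-4 term: -15x
order-5 term: -3
the series for exp(D) f terminates at order 5
exp(D) f = -3x^5 - 15x^4 - 30x^3 - 30x^2 - (41/3)x + 10/3

the image equals g(x) = -3x^5 - 15x^4 - 30x^3 - 30x^2 - (41/3)x + 10/3


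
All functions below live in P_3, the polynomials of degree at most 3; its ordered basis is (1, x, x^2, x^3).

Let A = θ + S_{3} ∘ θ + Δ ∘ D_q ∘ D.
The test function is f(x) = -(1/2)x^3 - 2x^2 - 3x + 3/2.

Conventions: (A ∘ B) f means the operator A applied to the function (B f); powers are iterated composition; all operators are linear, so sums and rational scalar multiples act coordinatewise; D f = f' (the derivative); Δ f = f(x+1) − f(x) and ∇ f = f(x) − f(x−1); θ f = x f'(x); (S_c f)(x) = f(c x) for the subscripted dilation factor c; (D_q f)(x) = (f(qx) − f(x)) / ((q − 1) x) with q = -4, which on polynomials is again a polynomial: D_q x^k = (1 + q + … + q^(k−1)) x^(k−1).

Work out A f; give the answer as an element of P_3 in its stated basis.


the image equals g(x) = -42x^3 - 40x^2 - 12x + 9/2

θ f = -(3/2)x^3 - 4x^2 - 3x
θ f = -(3/2)x^3 - 4x^2 - 3x
S_{3} θ f = -(81/2)x^3 - 36x^2 - 9x
D f = -(3/2)x^2 - 4x - 3
D_q D f = (9/2)x - 4
Δ D_q D f = 9/2
(θ + S_{3} ∘ θ + Δ ∘ D_q ∘ D) f = -42x^3 - 40x^2 - 12x + 9/2


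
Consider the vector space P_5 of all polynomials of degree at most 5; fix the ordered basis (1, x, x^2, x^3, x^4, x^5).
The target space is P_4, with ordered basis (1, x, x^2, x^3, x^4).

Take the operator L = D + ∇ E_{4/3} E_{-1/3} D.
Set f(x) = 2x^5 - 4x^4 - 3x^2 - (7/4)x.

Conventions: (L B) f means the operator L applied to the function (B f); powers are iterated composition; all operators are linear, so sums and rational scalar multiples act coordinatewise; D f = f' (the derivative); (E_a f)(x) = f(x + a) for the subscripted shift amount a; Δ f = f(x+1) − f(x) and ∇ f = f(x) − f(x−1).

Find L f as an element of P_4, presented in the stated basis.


D f = 10x^4 - 16x^3 - 6x - 7/4
D f = 10x^4 - 16x^3 - 6x - 7/4
E_{-1/3} D f = 10x^4 - (88/3)x^3 + (68/3)x^2 - (346/27)x + 313/324
E_{4/3} E_{-1/3} D f = 10x^4 + 24x^3 + 12x^2 - 14x - 55/4
∇ E_{4/3} E_{-1/3} D f = 40x^3 + 12x^2 - 8x - 12
(D + ∇ E_{4/3} E_{-1/3} D) f = 10x^4 + 24x^3 + 12x^2 - 14x - 55/4

g(x) = 10x^4 + 24x^3 + 12x^2 - 14x - 55/4


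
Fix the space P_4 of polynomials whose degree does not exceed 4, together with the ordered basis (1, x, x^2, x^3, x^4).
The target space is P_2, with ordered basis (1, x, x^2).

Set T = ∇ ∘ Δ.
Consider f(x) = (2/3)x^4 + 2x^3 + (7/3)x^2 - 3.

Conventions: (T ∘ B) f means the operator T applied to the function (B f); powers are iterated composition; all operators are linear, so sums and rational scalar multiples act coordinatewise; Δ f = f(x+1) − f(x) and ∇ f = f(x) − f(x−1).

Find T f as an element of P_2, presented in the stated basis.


Δ f = (8/3)x^3 + 10x^2 + (40/3)x + 5
∇ Δ f = 8x^2 + 12x + 6

the result is g(x) = 8x^2 + 12x + 6


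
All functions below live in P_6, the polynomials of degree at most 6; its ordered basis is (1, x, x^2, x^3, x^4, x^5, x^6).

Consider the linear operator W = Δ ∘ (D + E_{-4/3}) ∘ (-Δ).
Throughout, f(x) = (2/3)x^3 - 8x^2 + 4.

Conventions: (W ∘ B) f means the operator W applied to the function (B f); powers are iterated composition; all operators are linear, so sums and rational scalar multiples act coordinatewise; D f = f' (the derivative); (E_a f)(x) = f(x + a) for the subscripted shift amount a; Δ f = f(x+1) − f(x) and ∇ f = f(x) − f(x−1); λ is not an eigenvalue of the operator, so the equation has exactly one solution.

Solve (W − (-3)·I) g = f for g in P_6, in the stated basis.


the result is g(x) = (2/9)x^3 - (8/3)x^2 + (4/9)x - 4/27

write g with unknown coordinates in the stated basis and equate coefficients in (W − (-3)·I) g = f
solving from the highest basis element down gives g = (2/9)x^3 - (8/3)x^2 + (4/9)x - 4/27
check: W g = -(4/3)x + 40/9
so W g − (-3)·g = (2/3)x^3 - 8x^2 + 4 = f ✓


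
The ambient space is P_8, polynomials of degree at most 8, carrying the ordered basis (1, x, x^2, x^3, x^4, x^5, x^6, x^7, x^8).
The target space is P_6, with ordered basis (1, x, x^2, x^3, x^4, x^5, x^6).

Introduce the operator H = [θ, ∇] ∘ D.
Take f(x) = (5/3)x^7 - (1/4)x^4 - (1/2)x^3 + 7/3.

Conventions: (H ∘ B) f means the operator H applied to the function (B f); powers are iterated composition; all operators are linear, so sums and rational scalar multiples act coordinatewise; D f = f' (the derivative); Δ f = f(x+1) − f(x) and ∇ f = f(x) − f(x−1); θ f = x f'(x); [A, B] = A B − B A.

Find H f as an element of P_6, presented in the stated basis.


g(x) = -70x^5 + 350x^4 - 700x^3 + 703x^2 - 353x + 70

D f = (35/3)x^6 - x^3 - (3/2)x^2
∇ D f = 70x^5 - 175x^4 + (700/3)x^3 - 178x^2 + 70x - 67/6
θ ∇ D f = 350x^5 - 700x^4 + 700x^3 - 356x^2 + 70x
θ D f = 70x^6 - 3x^3 - 3x^2
∇ θ D f = 420x^5 - 1050x^4 + 1400x^3 - 1059x^2 + 423x - 70
[θ, ∇] D f = -70x^5 + 350x^4 - 700x^3 + 703x^2 - 353x + 70


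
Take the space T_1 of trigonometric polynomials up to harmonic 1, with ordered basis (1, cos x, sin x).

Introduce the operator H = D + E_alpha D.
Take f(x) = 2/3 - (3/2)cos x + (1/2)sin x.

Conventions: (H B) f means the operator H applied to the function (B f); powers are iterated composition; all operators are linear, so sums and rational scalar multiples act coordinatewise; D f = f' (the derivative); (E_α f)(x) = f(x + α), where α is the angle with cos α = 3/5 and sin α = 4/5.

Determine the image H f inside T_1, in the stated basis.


g(x) = 2cos x + 2sin x

D f = (1/2)cos x + (3/2)sin x
D f = (1/2)cos x + (3/2)sin x
E_alpha D f = (3/2)cos x + (1/2)sin x
(D + E_alpha D) f = 2cos x + 2sin x


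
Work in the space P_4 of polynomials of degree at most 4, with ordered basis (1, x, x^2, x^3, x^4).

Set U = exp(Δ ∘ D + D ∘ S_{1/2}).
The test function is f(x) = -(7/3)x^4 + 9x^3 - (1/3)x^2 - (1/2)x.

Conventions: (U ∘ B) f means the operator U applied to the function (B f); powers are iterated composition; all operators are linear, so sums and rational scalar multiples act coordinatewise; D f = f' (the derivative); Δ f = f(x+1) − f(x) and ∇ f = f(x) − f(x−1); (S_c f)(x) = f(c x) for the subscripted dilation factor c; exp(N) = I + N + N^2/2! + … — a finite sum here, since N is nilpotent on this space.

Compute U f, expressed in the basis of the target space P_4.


order-1 term: -(7/12)x^3 - (197/8)x^2 + (155/6)x + 67/4
order-2 term: -(7/64)x^2 - (253/32)x - 457/24
order-3 term: -(7/384)x - 89/64
order-4 term: -7/3072
the series for exp(Δ ∘ D + D ∘ S_{1/2}) f terminates at order 4
exp(Δ ∘ D + D ∘ S_{1/2}) f = -(7/3)x^4 + (101/12)x^3 - (4813/192)x^2 + (6685/384)x - 3773/1024

g(x) = -(7/3)x^4 + (101/12)x^3 - (4813/192)x^2 + (6685/384)x - 3773/1024


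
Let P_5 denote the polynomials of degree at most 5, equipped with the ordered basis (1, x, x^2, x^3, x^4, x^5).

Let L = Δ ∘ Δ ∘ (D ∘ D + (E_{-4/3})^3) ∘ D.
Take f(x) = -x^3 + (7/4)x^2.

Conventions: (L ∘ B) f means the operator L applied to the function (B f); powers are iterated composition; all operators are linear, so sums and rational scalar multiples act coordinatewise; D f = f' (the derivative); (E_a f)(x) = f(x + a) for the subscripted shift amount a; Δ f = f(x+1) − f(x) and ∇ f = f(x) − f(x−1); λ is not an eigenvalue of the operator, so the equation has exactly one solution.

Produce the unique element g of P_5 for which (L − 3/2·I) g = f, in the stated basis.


g(x) = (2/3)x^3 - (7/6)x^2 + 8/3

write g with unknown coordinates in the stated basis and equate coefficients in (L − 3/2·I) g = f
solving from the highest basis element down gives g = (2/3)x^3 - (7/6)x^2 + 8/3
check: L g = 4
so L g − 3/2·g = -x^3 + (7/4)x^2 = f ✓


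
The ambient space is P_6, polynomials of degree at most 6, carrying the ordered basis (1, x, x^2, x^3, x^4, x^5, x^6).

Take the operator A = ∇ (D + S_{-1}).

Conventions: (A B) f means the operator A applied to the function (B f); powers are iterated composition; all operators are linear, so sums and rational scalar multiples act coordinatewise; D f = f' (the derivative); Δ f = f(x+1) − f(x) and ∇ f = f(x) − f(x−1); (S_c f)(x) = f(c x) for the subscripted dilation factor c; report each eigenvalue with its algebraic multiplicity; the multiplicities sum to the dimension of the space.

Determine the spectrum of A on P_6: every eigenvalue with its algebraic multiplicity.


image of 1: 0
image of x: -1
image of x^2: 2x + 1
image of x^3: -3x^2 + 9x - 4
image of x^4: 4x^3 + 6x^2 - 8x + 3
image of x^5: -5x^4 + 30x^3 - 40x^2 + 25x - 6
image of x^6: 6x^5 + 15x^4 - 40x^3 + 45x^2 - 24x + 5
the matrix is upper triangular; its diagonal is (0, 0, 0, 0, 0, 0, 0)
for a triangular matrix the eigenvalues are the diagonal entries, with algebraic multiplicity their repetition count

λ = 0 (multiplicity 7)


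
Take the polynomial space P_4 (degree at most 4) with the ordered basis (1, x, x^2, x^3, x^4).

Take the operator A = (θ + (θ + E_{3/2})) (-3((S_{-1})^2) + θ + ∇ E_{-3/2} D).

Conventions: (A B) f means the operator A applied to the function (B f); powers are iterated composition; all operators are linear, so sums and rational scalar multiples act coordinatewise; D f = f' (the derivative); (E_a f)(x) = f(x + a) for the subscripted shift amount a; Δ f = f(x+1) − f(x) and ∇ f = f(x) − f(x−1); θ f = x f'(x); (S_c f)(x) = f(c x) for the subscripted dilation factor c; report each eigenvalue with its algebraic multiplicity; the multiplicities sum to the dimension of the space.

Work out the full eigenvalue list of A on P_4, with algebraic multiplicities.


image of 1: -3
image of x: -6x - 3
image of x^2: -5x^2 - 3x - 1/4
image of x^3: 18x - 3
image of x^4: 9x^4 + 6x^3 + (147/2)x^2 - (189/2)x + 145/16
the matrix is upper triangular; its diagonal is (-3, -6, -5, 0, 9)
for a triangular matrix the eigenvalues are the diagonal entries, with algebraic multiplicity their repetition count

λ = -6 (multiplicity 1), λ = -5 (multiplicity 1), λ = -3 (multiplicity 1), λ = 0 (multiplicity 1), λ = 9 (multiplicity 1)


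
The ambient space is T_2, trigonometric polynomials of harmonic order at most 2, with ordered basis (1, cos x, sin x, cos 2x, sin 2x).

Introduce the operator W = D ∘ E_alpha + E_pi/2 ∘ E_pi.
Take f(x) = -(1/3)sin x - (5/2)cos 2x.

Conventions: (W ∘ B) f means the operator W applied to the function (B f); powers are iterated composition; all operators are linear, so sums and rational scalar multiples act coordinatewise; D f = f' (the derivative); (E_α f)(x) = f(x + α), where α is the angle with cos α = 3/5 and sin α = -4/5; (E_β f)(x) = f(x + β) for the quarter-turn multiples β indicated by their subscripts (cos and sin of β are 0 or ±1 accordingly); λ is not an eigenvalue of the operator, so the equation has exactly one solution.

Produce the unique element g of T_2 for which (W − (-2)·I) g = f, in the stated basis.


write g with unknown coordinates in the stated basis and equate coefficients in (W − (-2)·I) g = f
solving from the highest basis element down gives g = -(1/60)cos x - (7/60)sin x - (365/442)cos 2x + (35/221)sin 2x
check: W g = (1/30)cos x - (1/10)sin x - (375/442)cos 2x - (70/221)sin 2x
so W g − (-2)·g = -(1/3)sin x - (5/2)cos 2x = f ✓

the image equals g(x) = -(1/60)cos x - (7/60)sin x - (365/442)cos 2x + (35/221)sin 2x


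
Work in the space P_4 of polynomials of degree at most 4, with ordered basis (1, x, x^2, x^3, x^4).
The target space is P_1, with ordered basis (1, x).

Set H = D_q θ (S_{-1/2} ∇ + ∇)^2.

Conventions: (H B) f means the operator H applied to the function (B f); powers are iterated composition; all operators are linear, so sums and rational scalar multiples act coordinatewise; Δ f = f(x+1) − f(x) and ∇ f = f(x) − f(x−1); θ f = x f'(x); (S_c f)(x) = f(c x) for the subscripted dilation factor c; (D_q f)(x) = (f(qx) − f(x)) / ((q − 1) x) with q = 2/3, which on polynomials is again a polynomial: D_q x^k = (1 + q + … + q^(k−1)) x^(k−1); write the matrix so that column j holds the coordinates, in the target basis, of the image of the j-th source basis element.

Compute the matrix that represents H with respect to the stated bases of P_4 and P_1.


the matrix is [[0, 0, 0, 15/4, -51/4]; [0, 0, 0, 0, 175/4]] (rows listed top to bottom)

image of 1: 0
image of x: 0
image of x^2: 0
image of x^3: 15/4
image of x^4: (175/4)x - 51/4
each image's coordinates form column j of the matrix
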